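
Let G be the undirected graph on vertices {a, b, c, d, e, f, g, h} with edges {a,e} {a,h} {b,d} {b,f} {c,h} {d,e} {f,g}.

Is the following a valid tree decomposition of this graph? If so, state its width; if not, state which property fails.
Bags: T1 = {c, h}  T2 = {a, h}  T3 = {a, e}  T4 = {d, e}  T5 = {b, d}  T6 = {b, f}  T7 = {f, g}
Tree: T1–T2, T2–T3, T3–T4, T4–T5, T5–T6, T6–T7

Yes; width 1.

Checking the three conditions: (i) the bags cover all of {a, b, c, d, e, f, g, h}; (ii) for each edge, some bag contains both endpoints; (iii) the bags containing any fixed vertex form a subtree. All hold, so the decomposition is valid with width 2 − 1 = 1.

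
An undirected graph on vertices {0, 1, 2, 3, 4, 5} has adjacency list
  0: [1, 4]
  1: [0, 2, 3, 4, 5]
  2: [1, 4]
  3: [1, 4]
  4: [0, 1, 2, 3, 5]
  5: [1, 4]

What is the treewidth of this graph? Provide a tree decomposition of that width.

The largest bag has 3 vertices, giving width 2; this decomposition certifies tw(G) ≤ 2. Conversely, {0, 1, 4} is a clique of size 3, and the vertices of any clique must share a bag in every tree decomposition; so some bag has ≥ 3 vertices and tw(G) ≥ 2. Hence tw(G) = 2 exactly.

Treewidth 2.
One optimal decomposition is:
Bags: B1 = {1, 2, 4}  B2 = {1, 3, 4}  B3 = {1, 4, 5}  B4 = {0, 1, 4}
Tree: B1–B2, B2–B3, B2–B4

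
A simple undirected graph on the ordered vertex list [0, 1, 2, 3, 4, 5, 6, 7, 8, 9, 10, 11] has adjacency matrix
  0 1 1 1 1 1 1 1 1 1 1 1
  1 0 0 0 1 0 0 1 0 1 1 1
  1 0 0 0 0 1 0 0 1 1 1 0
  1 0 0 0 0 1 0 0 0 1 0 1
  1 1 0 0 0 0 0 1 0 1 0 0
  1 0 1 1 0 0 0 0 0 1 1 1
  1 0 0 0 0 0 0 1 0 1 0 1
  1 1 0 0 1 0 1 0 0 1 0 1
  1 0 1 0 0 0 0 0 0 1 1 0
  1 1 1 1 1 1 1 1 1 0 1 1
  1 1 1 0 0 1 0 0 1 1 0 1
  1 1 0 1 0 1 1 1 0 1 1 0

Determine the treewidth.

A width-4 tree decomposition is:
Bags: B1 = {0, 1, 9, 10, 11}  B2 = {0, 5, 9, 10, 11}  B3 = {0, 2, 5, 9, 10}  B4 = {0, 3, 5, 9, 11}  B5 = {0, 1, 7, 9, 11}  B6 = {0, 6, 7, 9, 11}  B7 = {0, 2, 8, 9, 10}  B8 = {0, 1, 4, 7, 9}
Tree: B1–B2, B2–B3, B2–B4, B1–B5, B5–B6, B3–B7, B5–B8
Each bag holds 5 vertices, so the decomposition has width 4, which upper-bounds the treewidth. Conversely, {0, 2, 8, 9, 10} is a clique of size 5, and the vertices of any clique must share a bag in every tree decomposition; so some bag has ≥ 5 vertices and tw(G) ≥ 4. Combining the bounds, tw(G) = 4.

4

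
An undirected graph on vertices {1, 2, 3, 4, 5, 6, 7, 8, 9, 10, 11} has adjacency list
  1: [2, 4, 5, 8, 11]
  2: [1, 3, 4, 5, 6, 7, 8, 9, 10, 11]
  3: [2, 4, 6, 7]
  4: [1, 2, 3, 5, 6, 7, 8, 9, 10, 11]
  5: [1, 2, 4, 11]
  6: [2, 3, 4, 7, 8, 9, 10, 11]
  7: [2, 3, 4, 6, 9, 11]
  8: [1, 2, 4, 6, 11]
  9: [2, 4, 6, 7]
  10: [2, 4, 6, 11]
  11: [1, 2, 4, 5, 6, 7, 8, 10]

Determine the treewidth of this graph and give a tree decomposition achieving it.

Treewidth 4.
Bags: B1 = {2, 4, 6, 10, 11}  B2 = {2, 4, 6, 8, 11}  B3 = {1, 2, 4, 8, 11}  B4 = {2, 4, 6, 7, 11}  B5 = {2, 4, 6, 7, 9}  B6 = {2, 3, 4, 6, 7}  B7 = {1, 2, 4, 5, 11}
Tree: B1–B2, B2–B3, B1–B4, B4–B5, B4–B6, B3–B7

Each bag holds 5 vertices, so the decomposition has width 4, which upper-bounds the treewidth. For the lower bound, the 5 vertices {1, 2, 4, 8, 11} are pairwise adjacent, and any tree decomposition puts a clique entirely inside one bag — forcing width ≥ 4. Therefore the treewidth is 4.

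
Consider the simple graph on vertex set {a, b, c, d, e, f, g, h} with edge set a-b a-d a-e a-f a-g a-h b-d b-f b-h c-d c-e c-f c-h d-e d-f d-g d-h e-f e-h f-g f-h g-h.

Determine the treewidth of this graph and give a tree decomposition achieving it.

Treewidth 4.
One such decomposition:
Bags: B1 = {a, b, d, f, h}  B2 = {a, d, e, f, h}  B3 = {a, d, f, g, h}  B4 = {c, d, e, f, h}
Tree: B1–B2, B2–B3, B2–B4

The largest bag has 5 vertices, giving width 4; this decomposition certifies tw(G) ≤ 4. Conversely, {c, d, e, f, h} is a clique of size 5, and the vertices of any clique must share a bag in every tree decomposition; so some bag has ≥ 5 vertices and tw(G) ≥ 4. Therefore the treewidth is 4.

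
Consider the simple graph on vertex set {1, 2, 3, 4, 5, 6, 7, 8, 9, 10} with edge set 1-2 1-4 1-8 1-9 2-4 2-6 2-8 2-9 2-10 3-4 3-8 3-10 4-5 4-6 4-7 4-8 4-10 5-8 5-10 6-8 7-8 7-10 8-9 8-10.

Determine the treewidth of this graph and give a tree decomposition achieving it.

The largest bag has 4 vertices, giving width 3; this decomposition certifies tw(G) ≤ 3. On the other hand G contains the 4-clique {1, 2, 8, 9}. A clique must lie in a single bag of any decomposition, so no decomposition can have width below 3. The upper and lower bounds meet at 3, so that is the treewidth.

Treewidth 3.
One such decomposition:
Bags: B1 = {3, 4, 8, 10}  B2 = {2, 4, 8, 10}  B3 = {2, 4, 6, 8}  B4 = {4, 7, 8, 10}  B5 = {1, 2, 4, 8}  B6 = {4, 5, 8, 10}  B7 = {1, 2, 8, 9}
Tree: B1–B2, B2–B3, B1–B4, B3–B5, B1–B6, B5–B7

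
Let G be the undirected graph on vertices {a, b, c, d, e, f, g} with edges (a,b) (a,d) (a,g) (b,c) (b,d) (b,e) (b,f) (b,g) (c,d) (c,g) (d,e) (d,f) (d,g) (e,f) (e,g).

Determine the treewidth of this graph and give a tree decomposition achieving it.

Treewidth 3.
One optimal decomposition is:
Bags: B1 = {b, d, e, g}  B2 = {b, d, e, f}  B3 = {b, c, d, g}  B4 = {a, b, d, g}
Tree: B1–B2, B1–B3, B1–B4

The largest bag has 4 vertices, giving width 3; this decomposition certifies tw(G) ≤ 3. On the other hand G contains the 4-clique {b, d, e, g}. A clique must lie in a single bag of any decomposition, so no decomposition can have width below 3. Combining the bounds, tw(G) = 3.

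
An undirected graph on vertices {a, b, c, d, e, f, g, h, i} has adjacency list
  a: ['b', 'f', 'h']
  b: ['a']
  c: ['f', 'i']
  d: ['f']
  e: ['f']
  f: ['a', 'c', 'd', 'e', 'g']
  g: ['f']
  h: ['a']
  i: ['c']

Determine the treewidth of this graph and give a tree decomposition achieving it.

Treewidth 1.
One such decomposition:
Bags: B1 = {a, f}  B2 = {a, h}  B3 = {a, b}  B4 = {c, f}  B5 = {c, i}  B6 = {f, g}  B7 = {d, f}  B8 = {e, f}
Tree: B1–B2, B1–B3, B1–B4, B4–B5, B4–B6, B1–B7, B1–B8

Each bag holds 2 vertices, so the decomposition has width 1, which upper-bounds the treewidth. G has an edge, so its treewidth is at least 1. Hence tw(G) = 1 exactly.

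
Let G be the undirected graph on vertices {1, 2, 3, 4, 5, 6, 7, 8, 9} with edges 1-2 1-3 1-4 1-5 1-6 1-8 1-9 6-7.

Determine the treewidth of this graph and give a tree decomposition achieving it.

Treewidth 1.
One optimal decomposition is:
Bags: B1 = {1, 4}  B2 = {1, 6}  B3 = {1, 2}  B4 = {1, 8}  B5 = {1, 5}  B6 = {6, 7}  B7 = {1, 9}  B8 = {1, 3}
Tree: B1–B2, B1–B3, B3–B4, B2–B5, B2–B6, B1–B7, B4–B8

The largest bag has 2 vertices, giving width 1; this decomposition certifies tw(G) ≤ 1. Any graph with an edge has treewidth ≥ 1, and G has the edge 1–4. Hence tw(G) = 1 exactly.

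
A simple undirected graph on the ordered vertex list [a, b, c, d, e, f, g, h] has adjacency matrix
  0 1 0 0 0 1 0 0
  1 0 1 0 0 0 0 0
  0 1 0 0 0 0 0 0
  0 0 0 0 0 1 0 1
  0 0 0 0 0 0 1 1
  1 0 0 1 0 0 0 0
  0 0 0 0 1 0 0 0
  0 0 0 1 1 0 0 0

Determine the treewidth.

A width-1 tree decomposition is:
Bags: B1 = {e, g}  B2 = {e, h}  B3 = {d, h}  B4 = {d, f}  B5 = {a, f}  B6 = {a, b}  B7 = {b, c}
Tree: B1–B2, B2–B3, B3–B4, B4–B5, B5–B6, B6–B7
The largest bag has 2 vertices, giving width 1; this decomposition certifies tw(G) ≤ 1. Any graph with an edge has treewidth ≥ 1, and G has the edge g–e. Hence tw(G) = 1 exactly.

1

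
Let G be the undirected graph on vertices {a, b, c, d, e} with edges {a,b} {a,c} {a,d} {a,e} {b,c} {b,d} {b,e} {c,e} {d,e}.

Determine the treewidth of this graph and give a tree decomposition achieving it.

Each bag holds 4 vertices, so the decomposition has width 3, which upper-bounds the treewidth. For the lower bound, the 4 vertices {a, b, d, e} are pairwise adjacent, and any tree decomposition puts a clique entirely inside one bag — forcing width ≥ 3. The upper and lower bounds meet at 3, so that is the treewidth.

Treewidth 3.
One such decomposition:
Bags: B1 = {a, b, c, e}  B2 = {a, b, d, e}
Tree: B1–B2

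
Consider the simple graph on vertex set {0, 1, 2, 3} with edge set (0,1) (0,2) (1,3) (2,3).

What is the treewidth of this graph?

A width-2 tree decomposition is:
Bags: B1 = {0, 2, 3}  B2 = {0, 1, 3}
Tree: B1–B2
Each bag holds 3 vertices, so the decomposition has width 2, which upper-bounds the treewidth. The edges 3–2–0–1–3 form a cycle, so G is not a tree and its treewidth is at least 2. Combining the bounds, tw(G) = 2.

2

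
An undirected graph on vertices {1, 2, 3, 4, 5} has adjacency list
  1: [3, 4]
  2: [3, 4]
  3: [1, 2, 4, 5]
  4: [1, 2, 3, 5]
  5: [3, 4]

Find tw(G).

A width-2 tree decomposition is:
Bags: B1 = {2, 3, 4}  B2 = {3, 4, 5}  B3 = {1, 3, 4}
Tree: B1–B2, B2–B3
Every bag has size at most 3, so the width is 3 − 1 = 2 and tw(G) ≤ 2. For the lower bound, the 3 vertices {1, 3, 4} are pairwise adjacent, and any tree decomposition puts a clique entirely inside one bag — forcing width ≥ 2. Combining the bounds, tw(G) = 2.

2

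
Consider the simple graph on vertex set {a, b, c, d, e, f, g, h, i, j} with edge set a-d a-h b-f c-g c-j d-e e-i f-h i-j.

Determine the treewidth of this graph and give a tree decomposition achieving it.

Treewidth 1.
Bags: B1 = {b, f}  B2 = {f, h}  B3 = {a, h}  B4 = {a, d}  B5 = {d, e}  B6 = {e, i}  B7 = {i, j}  B8 = {c, j}  B9 = {c, g}
Tree: B1–B2, B2–B3, B3–B4, B4–B5, B5–B6, B6–B7, B7–B8, B8–B9

Each bag holds 2 vertices, so the decomposition has width 1, which upper-bounds the treewidth. G has an edge, so its treewidth is at least 1. The upper and lower bounds meet at 1, so that is the treewidth.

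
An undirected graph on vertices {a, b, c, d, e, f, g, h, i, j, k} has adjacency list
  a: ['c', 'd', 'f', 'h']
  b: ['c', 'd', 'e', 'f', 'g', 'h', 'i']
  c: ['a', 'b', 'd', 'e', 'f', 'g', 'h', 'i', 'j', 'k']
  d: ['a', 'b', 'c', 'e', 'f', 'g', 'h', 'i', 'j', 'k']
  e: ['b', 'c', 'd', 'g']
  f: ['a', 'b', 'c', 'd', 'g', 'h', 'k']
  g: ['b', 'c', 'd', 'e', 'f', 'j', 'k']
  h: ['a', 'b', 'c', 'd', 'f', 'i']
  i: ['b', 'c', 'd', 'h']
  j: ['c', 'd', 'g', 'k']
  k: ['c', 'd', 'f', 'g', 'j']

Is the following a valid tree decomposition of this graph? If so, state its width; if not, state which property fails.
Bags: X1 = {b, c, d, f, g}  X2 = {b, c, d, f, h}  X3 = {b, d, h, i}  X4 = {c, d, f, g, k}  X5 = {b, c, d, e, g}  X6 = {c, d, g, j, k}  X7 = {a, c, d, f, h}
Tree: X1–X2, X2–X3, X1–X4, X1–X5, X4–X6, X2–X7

No — edge (c,i) lies in no bag.

A tree decomposition must satisfy three properties: every vertex lies in some bag; for every edge, both endpoints lie together in some bag; and for every vertex, the bags containing it form a connected subtree. Here edge (c,i) lies in no bag, so the decomposition is invalid.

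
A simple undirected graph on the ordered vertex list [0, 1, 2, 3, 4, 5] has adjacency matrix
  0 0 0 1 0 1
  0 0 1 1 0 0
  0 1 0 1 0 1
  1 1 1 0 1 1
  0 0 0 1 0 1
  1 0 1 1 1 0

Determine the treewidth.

2

A width-2 tree decomposition is:
Bags: B1 = {0, 3, 5}  B2 = {2, 3, 5}  B3 = {3, 4, 5}  B4 = {1, 2, 3}
Tree: B1–B2, B1–B3, B2–B4
The largest bag has 3 vertices, giving width 2; this decomposition certifies tw(G) ≤ 2. Conversely, {1, 2, 3} is a clique of size 3, and the vertices of any clique must share a bag in every tree decomposition; so some bag has ≥ 3 vertices and tw(G) ≥ 2. The upper and lower bounds meet at 2, so that is the treewidth.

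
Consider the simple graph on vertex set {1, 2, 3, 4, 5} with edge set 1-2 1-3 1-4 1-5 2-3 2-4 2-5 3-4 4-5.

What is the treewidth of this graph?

3

A width-3 tree decomposition is:
Bags: B1 = {1, 2, 3, 4}  B2 = {1, 2, 4, 5}
Tree: B1–B2
The largest bag has 4 vertices, giving width 3; this decomposition certifies tw(G) ≤ 3. For the lower bound, the 4 vertices {1, 2, 3, 4} are pairwise adjacent, and any tree decomposition puts a clique entirely inside one bag — forcing width ≥ 3. Therefore the treewidth is 3.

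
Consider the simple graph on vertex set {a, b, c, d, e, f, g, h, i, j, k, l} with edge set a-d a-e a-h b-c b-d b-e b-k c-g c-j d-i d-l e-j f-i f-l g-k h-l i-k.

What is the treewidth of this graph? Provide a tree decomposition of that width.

Every bag has size at most 4, so the width is 4 − 1 = 3 and tw(G) ≤ 3. For the lower bound: the 4 vertex sets {f,h,l}, {a}, {d}, {b,e,i,k} are disjoint, each induces a connected subgraph, and every pair is joined by at least one edge of G. Contracting each set to a single vertex therefore yields K_{4} as a minor, and since treewidth is minor-monotone, tw(G) ≥ tw(K_{4}) = 3. Therefore the treewidth is 3.

Treewidth 3.
One optimal decomposition is:
Bags: B1 = {a, f, h, l}  B2 = {a, d, f, l}  B3 = {a, d, f, i}  B4 = {a, d, e, i}  B5 = {b, d, e, i}  B6 = {b, e, i, k}  B7 = {b, e, j, k}  B8 = {b, c, j, k}  B9 = {c, g, j, k}
Tree: B1–B2, B2–B3, B3–B4, B4–B5, B5–B6, B6–B7, B7–B8, B8–B9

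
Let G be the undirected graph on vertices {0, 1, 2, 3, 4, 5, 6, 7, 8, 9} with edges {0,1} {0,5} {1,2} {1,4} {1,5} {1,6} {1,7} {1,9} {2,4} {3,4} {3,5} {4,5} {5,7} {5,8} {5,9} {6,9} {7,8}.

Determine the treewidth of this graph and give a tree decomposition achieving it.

Each bag holds 3 vertices, so the decomposition has width 2, which upper-bounds the treewidth. For the lower bound, the 3 vertices {5, 7, 8} are pairwise adjacent, and any tree decomposition puts a clique entirely inside one bag — forcing width ≥ 2. Hence tw(G) = 2 exactly.

Treewidth 2.
One such decomposition:
Bags: B1 = {1, 5, 7}  B2 = {0, 1, 5}  B3 = {1, 4, 5}  B4 = {1, 5, 9}  B5 = {1, 6, 9}  B6 = {1, 2, 4}  B7 = {3, 4, 5}  B8 = {5, 7, 8}
Tree: B1–B2, B2–B3, B3–B4, B4–B5, B3–B6, B3–B7, B1–B8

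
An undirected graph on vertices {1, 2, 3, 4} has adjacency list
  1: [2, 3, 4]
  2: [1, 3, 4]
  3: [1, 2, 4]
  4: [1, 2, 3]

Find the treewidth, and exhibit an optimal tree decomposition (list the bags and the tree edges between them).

A single bag containing all 4 vertices is trivially a valid decomposition of width 3. For the lower bound, the 4 vertices {1, 2, 3, 4} are pairwise adjacent, and any tree decomposition puts a clique entirely inside one bag — forcing width ≥ 3. Therefore the treewidth is 3.

Treewidth 3.
One such decomposition:
Bags: B1 = {1, 2, 3, 4}
Tree: (single bag)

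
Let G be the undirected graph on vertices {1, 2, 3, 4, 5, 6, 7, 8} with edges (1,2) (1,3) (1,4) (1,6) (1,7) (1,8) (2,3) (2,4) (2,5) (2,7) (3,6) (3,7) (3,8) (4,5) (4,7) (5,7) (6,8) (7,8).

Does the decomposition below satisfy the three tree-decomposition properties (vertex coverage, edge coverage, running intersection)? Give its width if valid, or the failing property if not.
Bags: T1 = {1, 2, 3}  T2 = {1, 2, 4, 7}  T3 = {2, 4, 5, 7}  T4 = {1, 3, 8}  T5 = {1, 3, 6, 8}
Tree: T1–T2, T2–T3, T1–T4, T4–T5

A tree decomposition must satisfy three properties: every vertex lies in some bag; for every edge, both endpoints lie together in some bag; and for every vertex, the bags containing it form a connected subtree. Here edge (7,3) lies in no bag, so the decomposition is invalid.

No — edge (7,3) lies in no bag.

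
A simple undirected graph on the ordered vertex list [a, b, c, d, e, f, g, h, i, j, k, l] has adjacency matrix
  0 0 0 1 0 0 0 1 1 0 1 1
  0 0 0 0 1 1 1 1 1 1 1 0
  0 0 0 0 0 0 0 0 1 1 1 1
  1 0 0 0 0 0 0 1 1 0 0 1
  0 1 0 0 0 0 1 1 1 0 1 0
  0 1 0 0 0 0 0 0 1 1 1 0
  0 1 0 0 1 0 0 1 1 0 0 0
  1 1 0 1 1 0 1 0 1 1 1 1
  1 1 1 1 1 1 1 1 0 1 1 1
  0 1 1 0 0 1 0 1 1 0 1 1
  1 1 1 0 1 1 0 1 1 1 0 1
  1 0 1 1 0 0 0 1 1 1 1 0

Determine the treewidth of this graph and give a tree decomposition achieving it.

Treewidth 4.
Bags: B1 = {h, i, j, k, l}  B2 = {c, i, j, k, l}  B3 = {b, h, i, j, k}  B4 = {a, h, i, k, l}  B5 = {b, f, i, j, k}  B6 = {b, e, h, i, k}  B7 = {b, e, g, h, i}  B8 = {a, d, h, i, l}
Tree: B1–B2, B1–B3, B1–B4, B3–B5, B3–B6, B6–B7, B4–B8

Every bag has size at most 5, so the width is 5 − 1 = 4 and tw(G) ≤ 4. For the lower bound, the 5 vertices {a, d, h, i, l} are pairwise adjacent, and any tree decomposition puts a clique entirely inside one bag — forcing width ≥ 4. The upper and lower bounds meet at 4, so that is the treewidth.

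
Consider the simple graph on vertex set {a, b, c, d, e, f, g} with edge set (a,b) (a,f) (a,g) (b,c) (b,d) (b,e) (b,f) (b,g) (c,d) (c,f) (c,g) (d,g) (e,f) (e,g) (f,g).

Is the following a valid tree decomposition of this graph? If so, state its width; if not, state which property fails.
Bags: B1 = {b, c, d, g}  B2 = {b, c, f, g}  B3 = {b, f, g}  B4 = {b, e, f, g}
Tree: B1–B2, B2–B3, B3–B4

A tree decomposition must satisfy three properties: every vertex lies in some bag; for every edge, both endpoints lie together in some bag; and for every vertex, the bags containing it form a connected subtree. Here vertex a appears in no bag, so the decomposition is invalid.

No — vertex a appears in no bag.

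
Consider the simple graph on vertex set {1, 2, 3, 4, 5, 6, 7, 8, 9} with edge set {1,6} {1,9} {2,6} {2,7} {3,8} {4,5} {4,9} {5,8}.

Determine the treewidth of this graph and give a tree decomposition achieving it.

Treewidth 1.
One such decomposition:
Bags: B1 = {2, 7}  B2 = {2, 6}  B3 = {1, 6}  B4 = {1, 9}  B5 = {4, 9}  B6 = {4, 5}  B7 = {5, 8}  B8 = {3, 8}
Tree: B1–B2, B2–B3, B3–B4, B4–B5, B5–B6, B6–B7, B7–B8

The largest bag has 2 vertices, giving width 1; this decomposition certifies tw(G) ≤ 1. Any graph with an edge has treewidth ≥ 1, and G has the edge 7–2. Hence tw(G) = 1 exactly.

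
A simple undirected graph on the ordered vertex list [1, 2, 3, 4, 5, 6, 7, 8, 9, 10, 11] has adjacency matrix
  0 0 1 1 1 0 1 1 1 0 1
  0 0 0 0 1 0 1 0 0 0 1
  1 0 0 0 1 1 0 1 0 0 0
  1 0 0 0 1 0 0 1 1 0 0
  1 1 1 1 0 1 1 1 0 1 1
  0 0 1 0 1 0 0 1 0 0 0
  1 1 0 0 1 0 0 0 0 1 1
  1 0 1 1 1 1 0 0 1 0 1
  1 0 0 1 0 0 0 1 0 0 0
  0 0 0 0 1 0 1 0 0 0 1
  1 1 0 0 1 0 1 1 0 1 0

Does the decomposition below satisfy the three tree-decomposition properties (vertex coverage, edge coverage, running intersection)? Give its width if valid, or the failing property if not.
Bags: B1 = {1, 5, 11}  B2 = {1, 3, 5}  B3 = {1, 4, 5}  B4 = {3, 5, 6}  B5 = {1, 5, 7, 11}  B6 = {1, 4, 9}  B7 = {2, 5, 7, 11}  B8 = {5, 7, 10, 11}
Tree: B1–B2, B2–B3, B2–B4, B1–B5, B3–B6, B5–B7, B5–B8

No — vertex 8 appears in no bag.

A tree decomposition must satisfy three properties: every vertex lies in some bag; for every edge, both endpoints lie together in some bag; and for every vertex, the bags containing it form a connected subtree. Here vertex 8 appears in no bag, so the decomposition is invalid.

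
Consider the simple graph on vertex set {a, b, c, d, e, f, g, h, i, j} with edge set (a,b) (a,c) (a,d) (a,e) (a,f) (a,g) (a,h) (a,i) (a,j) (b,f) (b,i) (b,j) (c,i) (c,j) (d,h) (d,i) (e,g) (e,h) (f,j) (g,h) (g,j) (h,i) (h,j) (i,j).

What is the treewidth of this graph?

3

A width-3 tree decomposition is:
Bags: B1 = {a, b, i, j}  B2 = {a, h, i, j}  B3 = {a, b, f, j}  B4 = {a, g, h, j}  B5 = {a, e, g, h}  B6 = {a, c, i, j}  B7 = {a, d, h, i}
Tree: B1–B2, B1–B3, B2–B4, B4–B5, B1–B6, B2–B7
Each bag holds 4 vertices, so the decomposition has width 3, which upper-bounds the treewidth. For the lower bound, the 4 vertices {a, d, h, i} are pairwise adjacent, and any tree decomposition puts a clique entirely inside one bag — forcing width ≥ 3. The upper and lower bounds meet at 3, so that is the treewidth.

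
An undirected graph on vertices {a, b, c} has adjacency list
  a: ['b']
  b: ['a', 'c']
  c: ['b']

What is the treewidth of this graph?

1

A width-1 tree decomposition is:
Bags: B1 = {b, c}  B2 = {a, b}
Tree: B1–B2
Every bag has size at most 2, so the width is 2 − 1 = 1 and tw(G) ≤ 1. Any graph with an edge has treewidth ≥ 1, and G has the edge c–b. Hence tw(G) = 1 exactly.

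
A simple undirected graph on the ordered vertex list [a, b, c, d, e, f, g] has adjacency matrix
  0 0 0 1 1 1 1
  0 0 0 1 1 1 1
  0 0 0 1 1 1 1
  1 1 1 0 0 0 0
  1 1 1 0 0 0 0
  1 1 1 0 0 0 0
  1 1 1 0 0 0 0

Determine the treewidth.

A width-3 tree decomposition is:
Bags: B1 = {a, b, c, f}  B2 = {a, b, c, g}  B3 = {a, b, c, e}  B4 = {a, b, c, d}
Tree: B1–B2, B2–B3, B3–B4
Each bag holds 4 vertices, so the decomposition has width 3, which upper-bounds the treewidth. For the lower bound: the 4 vertex sets {a,f}, {b,g}, {c}, {e} are disjoint, each induces a connected subgraph, and every pair is joined by at least one edge of G. Contracting each set to a single vertex therefore yields K_{4} as a minor, and since treewidth is minor-monotone, tw(G) ≥ tw(K_{4}) = 3. Therefore the treewidth is 3.

3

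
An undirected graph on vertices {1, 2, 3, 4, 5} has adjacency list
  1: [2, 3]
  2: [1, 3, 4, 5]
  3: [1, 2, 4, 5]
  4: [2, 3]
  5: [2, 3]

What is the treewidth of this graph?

2

A width-2 tree decomposition is:
Bags: B1 = {1, 2, 3}  B2 = {2, 3, 5}  B3 = {2, 3, 4}
Tree: B1–B2, B1–B3
Each bag holds 3 vertices, so the decomposition has width 2, which upper-bounds the treewidth. Conversely, {1, 2, 3} is a clique of size 3, and the vertices of any clique must share a bag in every tree decomposition; so some bag has ≥ 3 vertices and tw(G) ≥ 2. Hence tw(G) = 2 exactly.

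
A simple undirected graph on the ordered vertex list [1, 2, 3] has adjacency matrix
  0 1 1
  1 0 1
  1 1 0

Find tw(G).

A width-2 tree decomposition is:
Bags: B1 = {1, 2, 3}
Tree: (single bag)
A single bag containing all 3 vertices is trivially a valid decomposition of width 2. Conversely, {1, 2, 3} is a clique of size 3, and the vertices of any clique must share a bag in every tree decomposition; so some bag has ≥ 3 vertices and tw(G) ≥ 2. Combining the bounds, tw(G) = 2.

2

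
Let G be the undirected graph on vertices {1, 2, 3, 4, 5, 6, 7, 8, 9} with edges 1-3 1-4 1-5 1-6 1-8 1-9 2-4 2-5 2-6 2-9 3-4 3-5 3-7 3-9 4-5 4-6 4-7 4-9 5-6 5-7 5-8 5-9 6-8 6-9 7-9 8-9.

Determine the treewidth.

4

A width-4 tree decomposition is:
Bags: B1 = {1, 5, 6, 8, 9}  B2 = {1, 4, 5, 6, 9}  B3 = {1, 3, 4, 5, 9}  B4 = {2, 4, 5, 6, 9}  B5 = {3, 4, 5, 7, 9}
Tree: B1–B2, B2–B3, B2–B4, B3–B5
The largest bag has 5 vertices, giving width 4; this decomposition certifies tw(G) ≤ 4. For the lower bound, the 5 vertices {1, 5, 6, 8, 9} are pairwise adjacent, and any tree decomposition puts a clique entirely inside one bag — forcing width ≥ 4. The upper and lower bounds meet at 4, so that is the treewidth.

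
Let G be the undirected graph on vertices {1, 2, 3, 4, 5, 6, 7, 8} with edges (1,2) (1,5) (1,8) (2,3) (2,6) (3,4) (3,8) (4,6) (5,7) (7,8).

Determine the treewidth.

2

A width-2 tree decomposition is:
Bags: B1 = {3, 4, 6}  B2 = {2, 3, 6}  B3 = {2, 3, 8}  B4 = {1, 2, 8}  B5 = {1, 7, 8}  B6 = {1, 5, 7}
Tree: B1–B2, B2–B3, B3–B4, B4–B5, B5–B6
Every bag has size at most 3, so the width is 3 − 1 = 2 and tw(G) ≤ 2. The edges 4–6–2–3–4 form a cycle, so G is not a tree and its treewidth is at least 2. Therefore the treewidth is 2.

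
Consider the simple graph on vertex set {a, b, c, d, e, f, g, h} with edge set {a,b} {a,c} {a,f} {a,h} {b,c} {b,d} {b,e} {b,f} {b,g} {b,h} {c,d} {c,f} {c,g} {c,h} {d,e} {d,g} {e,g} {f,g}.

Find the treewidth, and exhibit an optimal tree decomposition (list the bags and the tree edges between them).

The largest bag has 4 vertices, giving width 3; this decomposition certifies tw(G) ≤ 3. For the lower bound, the 4 vertices {b, d, e, g} are pairwise adjacent, and any tree decomposition puts a clique entirely inside one bag — forcing width ≥ 3. Combining the bounds, tw(G) = 3.

Treewidth 3.
One such decomposition:
Bags: B1 = {b, c, d, g}  B2 = {b, c, f, g}  B3 = {a, b, c, f}  B4 = {b, d, e, g}  B5 = {a, b, c, h}
Tree: B1–B2, B2–B3, B1–B4, B3–B5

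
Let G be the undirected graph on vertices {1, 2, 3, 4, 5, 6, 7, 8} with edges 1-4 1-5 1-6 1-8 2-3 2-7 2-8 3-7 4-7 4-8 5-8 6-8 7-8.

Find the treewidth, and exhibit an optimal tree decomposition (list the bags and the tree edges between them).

Treewidth 2.
One such decomposition:
Bags: B1 = {2, 7, 8}  B2 = {4, 7, 8}  B3 = {1, 4, 8}  B4 = {2, 3, 7}  B5 = {1, 6, 8}  B6 = {1, 5, 8}
Tree: B1–B2, B2–B3, B1–B4, B3–B5, B3–B6

The largest bag has 3 vertices, giving width 2; this decomposition certifies tw(G) ≤ 2. For the lower bound, the 3 vertices {1, 4, 8} are pairwise adjacent, and any tree decomposition puts a clique entirely inside one bag — forcing width ≥ 2. Combining the bounds, tw(G) = 2.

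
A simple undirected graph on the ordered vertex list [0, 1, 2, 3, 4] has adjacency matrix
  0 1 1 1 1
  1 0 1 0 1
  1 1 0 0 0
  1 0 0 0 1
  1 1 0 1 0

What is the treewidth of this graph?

2

A width-2 tree decomposition is:
Bags: B1 = {0, 1, 2}  B2 = {0, 1, 4}  B3 = {0, 3, 4}
Tree: B1–B2, B2–B3
Every bag has size at most 3, so the width is 3 − 1 = 2 and tw(G) ≤ 2. Conversely, {0, 1, 2} is a clique of size 3, and the vertices of any clique must share a bag in every tree decomposition; so some bag has ≥ 3 vertices and tw(G) ≥ 2. Therefore the treewidth is 2.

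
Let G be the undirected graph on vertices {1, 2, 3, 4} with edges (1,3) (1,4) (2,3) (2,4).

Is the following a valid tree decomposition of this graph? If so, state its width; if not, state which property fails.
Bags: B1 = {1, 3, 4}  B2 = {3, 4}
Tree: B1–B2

No — vertex 2 appears in no bag.

A tree decomposition must satisfy three properties: every vertex lies in some bag; for every edge, both endpoints lie together in some bag; and for every vertex, the bags containing it form a connected subtree. Here vertex 2 appears in no bag, so the decomposition is invalid.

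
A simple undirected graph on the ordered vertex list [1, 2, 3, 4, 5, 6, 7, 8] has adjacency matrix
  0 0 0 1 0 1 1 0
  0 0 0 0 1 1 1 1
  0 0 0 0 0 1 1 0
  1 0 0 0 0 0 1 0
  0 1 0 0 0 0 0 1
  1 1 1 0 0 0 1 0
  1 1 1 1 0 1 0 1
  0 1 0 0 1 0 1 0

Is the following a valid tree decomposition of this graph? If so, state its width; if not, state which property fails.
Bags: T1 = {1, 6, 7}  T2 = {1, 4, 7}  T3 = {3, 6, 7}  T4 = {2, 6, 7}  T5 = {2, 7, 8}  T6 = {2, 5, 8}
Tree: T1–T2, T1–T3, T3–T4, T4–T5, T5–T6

Yes; width 2.

Checking the three conditions: (i) the bags cover all of {1, 2, 3, 4, 5, 6, 7, 8}; (ii) for each edge, some bag contains both endpoints; (iii) the bags containing any fixed vertex form a subtree. All hold, so the decomposition is valid with width 3 − 1 = 2.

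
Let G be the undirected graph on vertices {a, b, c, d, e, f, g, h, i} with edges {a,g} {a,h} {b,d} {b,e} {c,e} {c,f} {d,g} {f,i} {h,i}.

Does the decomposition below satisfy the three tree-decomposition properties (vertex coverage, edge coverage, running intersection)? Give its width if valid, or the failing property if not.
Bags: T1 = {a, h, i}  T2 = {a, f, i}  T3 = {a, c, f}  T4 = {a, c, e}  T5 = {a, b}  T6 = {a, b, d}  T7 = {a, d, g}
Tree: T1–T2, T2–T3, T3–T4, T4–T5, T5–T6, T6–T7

A tree decomposition must satisfy three properties: every vertex lies in some bag; for every edge, both endpoints lie together in some bag; and for every vertex, the bags containing it form a connected subtree. Here edge (e,b) lies in no bag, so the decomposition is invalid.

No — edge (e,b) lies in no bag.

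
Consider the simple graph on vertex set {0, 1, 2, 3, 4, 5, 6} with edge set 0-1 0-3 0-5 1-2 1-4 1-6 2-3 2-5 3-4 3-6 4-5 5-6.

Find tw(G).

A width-3 tree decomposition is:
Bags: B1 = {1, 3, 4, 5}  B2 = {1, 2, 3, 5}  B3 = {0, 1, 3, 5}  B4 = {1, 3, 5, 6}
Tree: B1–B2, B2–B3, B3–B4
Each bag holds 4 vertices, so the decomposition has width 3, which upper-bounds the treewidth. For the lower bound: the 4 vertex sets {3,4}, {1,2}, {5}, {0} are disjoint, each induces a connected subgraph, and every pair is joined by at least one edge of G. Contracting each set to a single vertex therefore yields K_{4} as a minor, and since treewidth is minor-monotone, tw(G) ≥ tw(K_{4}) = 3. The upper and lower bounds meet at 3, so that is the treewidth.

3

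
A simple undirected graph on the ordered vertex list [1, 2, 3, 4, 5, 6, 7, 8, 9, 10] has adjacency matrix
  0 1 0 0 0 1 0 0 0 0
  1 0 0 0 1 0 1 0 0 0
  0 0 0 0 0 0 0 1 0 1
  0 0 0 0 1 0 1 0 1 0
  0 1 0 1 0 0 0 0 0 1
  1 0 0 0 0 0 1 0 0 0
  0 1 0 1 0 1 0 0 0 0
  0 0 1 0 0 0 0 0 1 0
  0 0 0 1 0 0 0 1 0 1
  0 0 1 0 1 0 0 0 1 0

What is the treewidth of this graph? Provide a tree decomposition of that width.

Every bag has size at most 3, so the width is 3 − 1 = 2 and tw(G) ≤ 2. Since 8–3–10–9–8 is a cycle in G, G is not acyclic. Forests are exactly the graphs of treewidth ≤ 1, so tw(G) ≥ 2. Combining the bounds, tw(G) = 2.

Treewidth 2.
One such decomposition:
Bags: B1 = {3, 8, 9}  B2 = {3, 9, 10}  B3 = {4, 9, 10}  B4 = {4, 5, 10}  B5 = {4, 5, 7}  B6 = {2, 5, 7}  B7 = {2, 6, 7}  B8 = {1, 2, 6}
Tree: B1–B2, B2–B3, B3–B4, B4–B5, B5–B6, B6–B7, B7–B8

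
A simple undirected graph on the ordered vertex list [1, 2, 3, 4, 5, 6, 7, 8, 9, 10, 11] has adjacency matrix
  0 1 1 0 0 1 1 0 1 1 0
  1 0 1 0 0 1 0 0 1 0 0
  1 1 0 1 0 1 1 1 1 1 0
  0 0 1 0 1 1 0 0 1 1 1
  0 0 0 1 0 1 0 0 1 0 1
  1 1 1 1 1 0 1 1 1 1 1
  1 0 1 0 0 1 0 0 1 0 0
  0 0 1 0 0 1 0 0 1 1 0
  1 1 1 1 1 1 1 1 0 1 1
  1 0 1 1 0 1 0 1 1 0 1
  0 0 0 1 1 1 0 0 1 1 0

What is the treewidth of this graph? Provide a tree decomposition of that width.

Treewidth 4.
One such decomposition:
Bags: B1 = {3, 6, 8, 9, 10}  B2 = {3, 4, 6, 9, 10}  B3 = {1, 3, 6, 9, 10}  B4 = {4, 6, 9, 10, 11}  B5 = {4, 5, 6, 9, 11}  B6 = {1, 2, 3, 6, 9}  B7 = {1, 3, 6, 7, 9}
Tree: B1–B2, B2–B3, B2–B4, B4–B5, B3–B6, B3–B7

Every bag has size at most 5, so the width is 5 − 1 = 4 and tw(G) ≤ 4. On the other hand G contains the 5-clique {4, 6, 9, 10, 11}. A clique must lie in a single bag of any decomposition, so no decomposition can have width below 4. Hence tw(G) = 4 exactly.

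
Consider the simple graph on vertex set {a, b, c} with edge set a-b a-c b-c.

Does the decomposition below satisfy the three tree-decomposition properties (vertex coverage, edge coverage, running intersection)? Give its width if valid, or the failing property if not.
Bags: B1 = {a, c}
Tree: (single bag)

A tree decomposition must satisfy three properties: every vertex lies in some bag; for every edge, both endpoints lie together in some bag; and for every vertex, the bags containing it form a connected subtree. Here vertex b appears in no bag, so the decomposition is invalid.

No — vertex b appears in no bag.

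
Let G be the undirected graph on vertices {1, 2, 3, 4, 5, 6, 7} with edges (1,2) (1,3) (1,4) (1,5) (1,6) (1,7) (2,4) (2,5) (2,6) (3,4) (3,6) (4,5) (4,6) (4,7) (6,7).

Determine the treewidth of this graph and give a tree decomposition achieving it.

The largest bag has 4 vertices, giving width 3; this decomposition certifies tw(G) ≤ 3. Conversely, {1, 2, 4, 5} is a clique of size 4, and the vertices of any clique must share a bag in every tree decomposition; so some bag has ≥ 4 vertices and tw(G) ≥ 3. Therefore the treewidth is 3.

Treewidth 3.
One optimal decomposition is:
Bags: B1 = {1, 4, 6, 7}  B2 = {1, 2, 4, 6}  B3 = {1, 2, 4, 5}  B4 = {1, 3, 4, 6}
Tree: B1–B2, B2–B3, B1–B4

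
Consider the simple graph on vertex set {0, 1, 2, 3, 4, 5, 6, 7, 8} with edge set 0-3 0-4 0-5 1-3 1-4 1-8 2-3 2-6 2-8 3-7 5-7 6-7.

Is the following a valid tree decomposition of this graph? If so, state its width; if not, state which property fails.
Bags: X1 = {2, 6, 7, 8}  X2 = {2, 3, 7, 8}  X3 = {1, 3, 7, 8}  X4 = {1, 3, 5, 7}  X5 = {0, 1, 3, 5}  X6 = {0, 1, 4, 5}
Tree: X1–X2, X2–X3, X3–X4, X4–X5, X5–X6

Yes; width 3.

Checking the three conditions: (i) the bags cover all of {0, 1, 2, 3, 4, 5, 6, 7, 8}; (ii) for each edge, some bag contains both endpoints; (iii) the bags containing any fixed vertex form a subtree. All hold, so the decomposition is valid with width 4 − 1 = 3.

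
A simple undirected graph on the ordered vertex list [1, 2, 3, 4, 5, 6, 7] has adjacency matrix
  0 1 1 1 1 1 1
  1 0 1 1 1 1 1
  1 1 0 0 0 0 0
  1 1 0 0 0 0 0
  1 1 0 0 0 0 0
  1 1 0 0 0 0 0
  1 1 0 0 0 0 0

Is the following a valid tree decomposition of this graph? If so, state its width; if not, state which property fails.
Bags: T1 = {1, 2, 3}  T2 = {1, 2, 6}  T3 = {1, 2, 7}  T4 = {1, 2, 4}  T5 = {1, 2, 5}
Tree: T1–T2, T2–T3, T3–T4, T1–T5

Checking the three conditions: (i) the bags cover all of {1, 2, 3, 4, 5, 6, 7}; (ii) for each edge, some bag contains both endpoints; (iii) the bags containing any fixed vertex form a subtree. All hold, so the decomposition is valid with width 3 − 1 = 2.

Yes; width 2.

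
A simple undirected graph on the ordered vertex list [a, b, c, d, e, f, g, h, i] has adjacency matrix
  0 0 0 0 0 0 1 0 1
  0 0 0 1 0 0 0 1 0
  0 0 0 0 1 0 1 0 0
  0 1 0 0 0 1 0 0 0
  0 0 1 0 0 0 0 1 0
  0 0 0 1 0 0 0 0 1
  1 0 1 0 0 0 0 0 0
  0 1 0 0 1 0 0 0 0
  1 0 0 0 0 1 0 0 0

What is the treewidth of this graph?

A width-2 tree decomposition is:
Bags: B1 = {a, f, i}  B2 = {a, d, f}  B3 = {a, b, d}  B4 = {a, b, h}  B5 = {a, e, h}  B6 = {a, c, e}  B7 = {a, c, g}
Tree: B1–B2, B2–B3, B3–B4, B4–B5, B5–B6, B6–B7
The largest bag has 3 vertices, giving width 2; this decomposition certifies tw(G) ≤ 2. Since a–i–f–d–b–h–e–c–g–a is a cycle in G, G is not acyclic. Forests are exactly the graphs of treewidth ≤ 1, so tw(G) ≥ 2. The upper and lower bounds meet at 2, so that is the treewidth.

2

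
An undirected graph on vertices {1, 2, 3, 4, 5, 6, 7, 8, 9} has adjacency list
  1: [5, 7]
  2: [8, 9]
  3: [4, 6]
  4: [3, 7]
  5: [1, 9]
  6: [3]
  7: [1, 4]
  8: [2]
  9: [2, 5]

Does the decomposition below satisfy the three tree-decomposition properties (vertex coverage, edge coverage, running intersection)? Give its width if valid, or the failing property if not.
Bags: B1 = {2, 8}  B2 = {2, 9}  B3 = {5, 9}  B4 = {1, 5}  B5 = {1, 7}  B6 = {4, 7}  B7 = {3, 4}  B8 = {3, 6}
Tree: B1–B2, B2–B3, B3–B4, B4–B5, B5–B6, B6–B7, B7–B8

Every vertex of G appears in some bag (union = {1, 2, 3, 4, 5, 6, 7, 8, 9}); every edge is covered by a bag; and for each vertex v the set of bags containing v is connected in the bag tree. The decomposition is therefore valid. The largest bag has 2 vertices, so the width is 1.

Yes; width 1.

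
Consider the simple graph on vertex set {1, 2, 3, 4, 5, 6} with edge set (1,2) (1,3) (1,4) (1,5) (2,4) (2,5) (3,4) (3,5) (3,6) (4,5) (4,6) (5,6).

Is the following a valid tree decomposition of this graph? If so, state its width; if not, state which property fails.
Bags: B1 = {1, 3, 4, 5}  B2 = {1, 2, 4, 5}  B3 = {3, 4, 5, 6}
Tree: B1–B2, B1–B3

Yes; width 3.

Checking the three conditions: (i) the bags cover all of {1, 2, 3, 4, 5, 6}; (ii) for each edge, some bag contains both endpoints; (iii) the bags containing any fixed vertex form a subtree. All hold, so the decomposition is valid with width 4 − 1 = 3.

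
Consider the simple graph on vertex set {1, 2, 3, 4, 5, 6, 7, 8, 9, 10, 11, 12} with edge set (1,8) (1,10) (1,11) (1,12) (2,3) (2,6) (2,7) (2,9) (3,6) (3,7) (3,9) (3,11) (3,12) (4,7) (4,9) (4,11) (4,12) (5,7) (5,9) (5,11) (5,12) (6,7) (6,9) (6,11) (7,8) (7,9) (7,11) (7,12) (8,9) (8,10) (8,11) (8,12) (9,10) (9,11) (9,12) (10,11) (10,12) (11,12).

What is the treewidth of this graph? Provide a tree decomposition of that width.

Treewidth 4.
One optimal decomposition is:
Bags: B1 = {3, 7, 9, 11, 12}  B2 = {5, 7, 9, 11, 12}  B3 = {3, 6, 7, 9, 11}  B4 = {4, 7, 9, 11, 12}  B5 = {7, 8, 9, 11, 12}  B6 = {8, 9, 10, 11, 12}  B7 = {1, 8, 10, 11, 12}  B8 = {2, 3, 6, 7, 9}
Tree: B1–B2, B1–B3, B2–B4, B2–B5, B5–B6, B6–B7, B3–B8

Each bag holds 5 vertices, so the decomposition has width 4, which upper-bounds the treewidth. For the lower bound, the 5 vertices {1, 8, 10, 11, 12} are pairwise adjacent, and any tree decomposition puts a clique entirely inside one bag — forcing width ≥ 4. Combining the bounds, tw(G) = 4.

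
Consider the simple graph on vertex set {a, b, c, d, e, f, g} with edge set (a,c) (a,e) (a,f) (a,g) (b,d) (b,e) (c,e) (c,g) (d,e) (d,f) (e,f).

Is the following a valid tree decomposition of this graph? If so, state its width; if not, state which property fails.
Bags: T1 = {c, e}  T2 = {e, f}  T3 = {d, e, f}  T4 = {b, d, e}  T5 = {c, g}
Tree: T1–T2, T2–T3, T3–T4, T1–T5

No — vertex a appears in no bag.

A tree decomposition must satisfy three properties: every vertex lies in some bag; for every edge, both endpoints lie together in some bag; and for every vertex, the bags containing it form a connected subtree. Here vertex a appears in no bag, so the decomposition is invalid.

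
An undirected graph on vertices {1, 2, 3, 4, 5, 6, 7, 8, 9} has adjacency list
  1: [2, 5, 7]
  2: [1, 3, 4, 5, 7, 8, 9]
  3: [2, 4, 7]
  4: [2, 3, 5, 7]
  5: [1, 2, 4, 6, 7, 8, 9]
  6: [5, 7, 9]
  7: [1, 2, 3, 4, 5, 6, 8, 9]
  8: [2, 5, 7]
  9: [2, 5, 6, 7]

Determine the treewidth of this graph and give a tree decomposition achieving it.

The largest bag has 4 vertices, giving width 3; this decomposition certifies tw(G) ≤ 3. For the lower bound, the 4 vertices {2, 3, 4, 7} are pairwise adjacent, and any tree decomposition puts a clique entirely inside one bag — forcing width ≥ 3. Combining the bounds, tw(G) = 3.

Treewidth 3.
Bags: B1 = {1, 2, 5, 7}  B2 = {2, 4, 5, 7}  B3 = {2, 5, 7, 8}  B4 = {2, 5, 7, 9}  B5 = {2, 3, 4, 7}  B6 = {5, 6, 7, 9}
Tree: B1–B2, B2–B3, B1–B4, B2–B5, B4–B6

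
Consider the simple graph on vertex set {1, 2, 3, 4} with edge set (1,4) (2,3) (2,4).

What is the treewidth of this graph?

1

A width-1 tree decomposition is:
Bags: B1 = {1, 4}  B2 = {2, 4}  B3 = {2, 3}
Tree: B1–B2, B2–B3
Each bag holds 2 vertices, so the decomposition has width 1, which upper-bounds the treewidth. Since G has at least one edge (e.g. 1–4), it is not an edgeless graph, so tw(G) ≥ 1. Hence tw(G) = 1 exactly.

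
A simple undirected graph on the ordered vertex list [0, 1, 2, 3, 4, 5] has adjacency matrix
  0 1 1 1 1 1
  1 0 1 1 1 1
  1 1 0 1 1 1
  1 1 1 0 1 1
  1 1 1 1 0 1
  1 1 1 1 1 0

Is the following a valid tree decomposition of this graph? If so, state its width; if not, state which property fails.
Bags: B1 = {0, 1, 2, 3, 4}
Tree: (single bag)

A tree decomposition must satisfy three properties: every vertex lies in some bag; for every edge, both endpoints lie together in some bag; and for every vertex, the bags containing it form a connected subtree. Here vertex 5 appears in no bag, so the decomposition is invalid.

No — vertex 5 appears in no bag.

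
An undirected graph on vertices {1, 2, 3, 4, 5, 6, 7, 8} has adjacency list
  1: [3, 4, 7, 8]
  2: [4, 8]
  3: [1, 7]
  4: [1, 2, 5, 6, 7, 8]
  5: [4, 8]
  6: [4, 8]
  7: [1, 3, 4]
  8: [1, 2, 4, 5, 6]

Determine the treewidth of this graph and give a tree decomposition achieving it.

Treewidth 2.
One such decomposition:
Bags: B1 = {1, 4, 7}  B2 = {1, 4, 8}  B3 = {2, 4, 8}  B4 = {4, 6, 8}  B5 = {1, 3, 7}  B6 = {4, 5, 8}
Tree: B1–B2, B2–B3, B3–B4, B1–B5, B3–B6

Every bag has size at most 3, so the width is 3 − 1 = 2 and tw(G) ≤ 2. Conversely, {1, 3, 7} is a clique of size 3, and the vertices of any clique must share a bag in every tree decomposition; so some bag has ≥ 3 vertices and tw(G) ≥ 2. Hence tw(G) = 2 exactly.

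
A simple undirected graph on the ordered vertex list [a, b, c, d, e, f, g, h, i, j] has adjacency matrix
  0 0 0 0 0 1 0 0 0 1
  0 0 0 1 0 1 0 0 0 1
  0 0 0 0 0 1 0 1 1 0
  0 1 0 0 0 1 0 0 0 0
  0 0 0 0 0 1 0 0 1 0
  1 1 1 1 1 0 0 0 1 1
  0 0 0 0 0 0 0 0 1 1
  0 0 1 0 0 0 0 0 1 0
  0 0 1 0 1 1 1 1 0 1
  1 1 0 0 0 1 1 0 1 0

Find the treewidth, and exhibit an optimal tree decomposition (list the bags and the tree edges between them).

Treewidth 2.
Bags: B1 = {f, i, j}  B2 = {b, f, j}  B3 = {g, i, j}  B4 = {c, f, i}  B5 = {a, f, j}  B6 = {b, d, f}  B7 = {e, f, i}  B8 = {c, h, i}
Tree: B1–B2, B1–B3, B1–B4, B1–B5, B2–B6, B1–B7, B4–B8

Every bag has size at most 3, so the width is 3 − 1 = 2 and tw(G) ≤ 2. Conversely, {g, i, j} is a clique of size 3, and the vertices of any clique must share a bag in every tree decomposition; so some bag has ≥ 3 vertices and tw(G) ≥ 2. The upper and lower bounds meet at 2, so that is the treewidth.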